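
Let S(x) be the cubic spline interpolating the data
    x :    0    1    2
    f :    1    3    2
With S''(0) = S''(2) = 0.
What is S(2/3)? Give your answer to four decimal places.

Let M_i = S''(x_i). Step sizes h_i = 1, 1; slopes of the chords Δ_i = (y_(i+1) - y_i)/h_i = 2, -1.
  1·M_0 + 4·M_1 + 1·M_2 = 6(Δ_1 - Δ_0) = -18
Natural end conditions: M_0 = M_2 = 0.
Solving the tridiagonal system: M_0 = 0, M_1 = -9/2, M_2 = 0.
On [0, 1], S(x) = 1 + 11/4·x + 0·x² - 3/4·x³.
With x = 2/3: S(2/3) = 47/18.

2.6111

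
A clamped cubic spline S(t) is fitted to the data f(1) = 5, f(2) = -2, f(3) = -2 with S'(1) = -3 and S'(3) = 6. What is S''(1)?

-18

With m_i denoting the second derivative at x_i, h_i = 1, 1, and Δ_i = (y_(i+1) − y_i)/h_i = -7, 0:
  1·m_0 + 4·m_1 + 1·m_2 = 6(Δ_1 - Δ_0) = 42
Clamped end conditions give two more equations: 2h_0·m_0 + h_0·m_1 = 6(Δ_0 - S'(1)) = -24 and h_1·m_1 + 2h_1·m_2 = 6(S'(3) - Δ_1) = 36.
Hence m_0 = -18, m_1 = 12, m_2 = 12.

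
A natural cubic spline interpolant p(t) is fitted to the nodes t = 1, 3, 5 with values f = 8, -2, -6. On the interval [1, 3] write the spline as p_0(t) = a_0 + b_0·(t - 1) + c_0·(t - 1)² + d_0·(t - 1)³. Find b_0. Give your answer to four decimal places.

-5.7500

With σ_i denoting the second derivative at x_i, h_i = 2, 2, and Δ_i = (y_(i+1) − y_i)/h_i = -5, -2:
  2·σ_0 + 8·σ_1 + 2·σ_2 = 6(Δ_1 - Δ_0) = 18
Natural end conditions: σ_0 = σ_2 = 0.
Solving: σ_0 = 0, σ_1 = 9/4, σ_2 = 0.
On [1, 3], with p_0(t) = a_0 + b_0·(t - 1) + c_0·(t - 1)² + d_0·(t - 1)³: c_0 = σ_0/2 = 0, d_0 = (σ_1 - σ_0)/(6h_0) = 3/16, b_0 = Δ_0 - h_0(2σ_0 + σ_1)/6 = -23/4.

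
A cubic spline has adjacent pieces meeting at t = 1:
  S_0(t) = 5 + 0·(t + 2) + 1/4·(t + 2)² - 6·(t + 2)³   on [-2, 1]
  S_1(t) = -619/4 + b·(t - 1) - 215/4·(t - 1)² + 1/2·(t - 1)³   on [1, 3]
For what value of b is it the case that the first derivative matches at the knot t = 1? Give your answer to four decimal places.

S_0'(t) = 0 + 1/2·(t + 2) - 18·(t + 2)², so S_0'(1) = -321/2. On the right, S_1'(1) = b, so b = -321/2.

-160.5000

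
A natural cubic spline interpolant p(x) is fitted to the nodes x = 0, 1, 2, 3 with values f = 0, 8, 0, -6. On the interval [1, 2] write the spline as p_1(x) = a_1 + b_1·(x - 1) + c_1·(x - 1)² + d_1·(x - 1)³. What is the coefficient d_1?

6

With M_i denoting the second derivative at x_i, h_i = 1, 1, 1, and Δ_i = (y_(i+1) − y_i)/h_i = 8, -8, -6:
  1·M_0 + 4·M_1 + 1·M_2 = 6(Δ_1 - Δ_0) = -96
  1·M_1 + 4·M_2 + 1·M_3 = 6(Δ_2 - Δ_1) = 12
Natural end conditions: M_0 = M_3 = 0.
Solving: M_0 = 0, M_1 = -132/5, M_2 = 48/5, M_3 = 0.
On [1, 2], with p_1(x) = a_1 + b_1·(x - 1) + c_1·(x - 1)² + d_1·(x - 1)³: c_1 = M_1/2 = -66/5, d_1 = (M_2 - M_1)/(6h_1) = 6, b_1 = Δ_1 - h_1(2M_1 + M_2)/6 = -4/5.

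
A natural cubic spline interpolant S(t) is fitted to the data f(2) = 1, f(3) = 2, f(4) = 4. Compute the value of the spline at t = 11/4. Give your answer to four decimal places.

Let σ_i = S''(x_i). Step sizes h_i = 1, 1; slopes of the chords Δ_i = (y_(i+1) - y_i)/h_i = 1, 2.
  1·σ_0 + 4·σ_1 + 1·σ_2 = 6(Δ_1 - Δ_0) = 6
Natural end conditions: σ_0 = σ_2 = 0.
Solving: σ_0 = 0, σ_1 = 3/2, σ_2 = 0.
On [2, 3], S(t) = 1 + 3/4·(t - 2) + 0·(t - 2)² + 1/4·(t - 2)³.
With (t - 2) = 3/4: S(11/4) = 427/256.

1.6680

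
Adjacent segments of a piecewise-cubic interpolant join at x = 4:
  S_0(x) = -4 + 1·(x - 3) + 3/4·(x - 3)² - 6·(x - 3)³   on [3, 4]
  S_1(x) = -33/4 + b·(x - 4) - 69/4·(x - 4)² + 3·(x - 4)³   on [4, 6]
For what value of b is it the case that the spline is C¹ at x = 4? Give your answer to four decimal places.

S_0'(x) = 1 + 3/2·(x - 3) - 18·(x - 3)², so S_0'(4) = -31/2. On the right, S_1'(4) = b, so b = -31/2.

-15.5000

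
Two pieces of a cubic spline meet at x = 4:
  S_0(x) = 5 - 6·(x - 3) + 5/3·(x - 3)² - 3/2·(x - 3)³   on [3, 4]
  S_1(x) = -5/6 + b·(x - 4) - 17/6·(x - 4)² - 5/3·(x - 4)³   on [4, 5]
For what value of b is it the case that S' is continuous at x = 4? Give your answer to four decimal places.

S_0'(x) = -6 + 10/3·(x - 3) - 9/2·(x - 3)², so S_0'(4) = -43/6. On the right, S_1'(4) = b, so b = -43/6.

-7.1667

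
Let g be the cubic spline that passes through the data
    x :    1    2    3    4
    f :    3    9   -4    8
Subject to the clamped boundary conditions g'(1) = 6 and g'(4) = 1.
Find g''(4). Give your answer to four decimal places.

-66.5333

Write M_i for g''(x_i). With h_i = 1, 1, 1 and divided differences Δ_i = 6, -13, 12, the continuity of g' gives the tridiagonal system
  1·M_0 + 4·M_1 + 1·M_2 = 6(Δ_1 - Δ_0) = -114
  1·M_1 + 4·M_2 + 1·M_3 = 6(Δ_2 - Δ_1) = 150
Clamped end conditions give two more equations: 2h_0·M_0 + h_0·M_1 = 6(Δ_0 - g'(1)) = 0 and h_2·M_2 + 2h_2·M_3 = 6(g'(4) - Δ_2) = -66.
Solving: M_0 = 388/15, M_1 = -776/15, M_2 = 1006/15, M_3 = -998/15.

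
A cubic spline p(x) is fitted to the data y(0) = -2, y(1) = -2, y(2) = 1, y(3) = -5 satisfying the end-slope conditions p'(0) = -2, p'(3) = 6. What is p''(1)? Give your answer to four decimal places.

Write m_i for p''(x_i). With h_i = 1, 1, 1 and divided differences Δ_i = 0, 3, -6, the continuity of p' gives the tridiagonal system
  1·m_0 + 4·m_1 + 1·m_2 = 6(Δ_1 - Δ_0) = 18
  1·m_1 + 4·m_2 + 1·m_3 = 6(Δ_2 - Δ_1) = -54
Clamped end conditions give two more equations: 2h_0·m_0 + h_0·m_1 = 6(Δ_0 - p'(0)) = 12 and h_2·m_2 + 2h_2·m_3 = 6(p'(3) - Δ_2) = 72.
Hence m_0 = 2/15, m_1 = 176/15, m_2 = -436/15, m_3 = 758/15.

11.7333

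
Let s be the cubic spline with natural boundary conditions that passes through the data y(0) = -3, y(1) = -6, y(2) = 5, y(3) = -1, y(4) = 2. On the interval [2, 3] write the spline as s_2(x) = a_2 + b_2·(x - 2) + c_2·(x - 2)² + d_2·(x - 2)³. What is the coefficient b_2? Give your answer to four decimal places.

Write m_i for s''(x_i). With h_i = 1, 1, 1, 1 and divided differences Δ_i = -3, 11, -6, 3, the continuity of s' gives the tridiagonal system
  1·m_0 + 4·m_1 + 1·m_2 = 6(Δ_1 - Δ_0) = 84
  1·m_1 + 4·m_2 + 1·m_3 = 6(Δ_2 - Δ_1) = -102
  1·m_2 + 4·m_3 + 1·m_4 = 6(Δ_3 - Δ_2) = 54
Natural end conditions: m_0 = m_4 = 0.
Solving the tridiagonal system: m_0 = 0, m_1 = 123/4, m_2 = -39, m_3 = 93/4, m_4 = 0.
On [2, 3], with s_2(x) = a_2 + b_2·(x - 2) + c_2·(x - 2)² + d_2·(x - 2)³: c_2 = m_2/2 = -39/2, d_2 = (m_3 - m_2)/(6h_2) = 83/8, b_2 = Δ_2 - h_2(2m_2 + m_3)/6 = 25/8.

3.1250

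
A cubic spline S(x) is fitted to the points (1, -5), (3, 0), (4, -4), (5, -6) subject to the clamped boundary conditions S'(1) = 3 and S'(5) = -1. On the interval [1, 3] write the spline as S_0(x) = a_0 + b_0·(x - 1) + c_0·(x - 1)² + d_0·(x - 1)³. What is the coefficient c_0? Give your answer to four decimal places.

Write M_i for S''(x_i). With h_i = 2, 1, 1 and divided differences Δ_i = 5/2, -4, -2, the continuity of S' gives the tridiagonal system
  2·M_0 + 6·M_1 + 1·M_2 = 6(Δ_1 - Δ_0) = -39
  1·M_1 + 4·M_2 + 1·M_3 = 6(Δ_2 - Δ_1) = 12
Clamped end conditions give two more equations: 2h_0·M_0 + h_0·M_1 = 6(Δ_0 - S'(1)) = -3 and h_2·M_2 + 2h_2·M_3 = 6(S'(5) - Δ_2) = 6.
Solving the tridiagonal system: M_0 = 7/2, M_1 = -17/2, M_2 = 5, M_3 = 1/2.
On [1, 3], with S_0(x) = a_0 + b_0·(x - 1) + c_0·(x - 1)² + d_0·(x - 1)³: c_0 = M_0/2 = 7/4, d_0 = (M_1 - M_0)/(6h_0) = -1, b_0 = Δ_0 - h_0(2M_0 + M_1)/6 = 3.

1.7500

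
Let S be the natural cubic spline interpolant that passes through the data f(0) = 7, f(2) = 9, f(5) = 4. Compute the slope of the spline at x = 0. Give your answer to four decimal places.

1.5333

Let m_i = S''(x_i). Step sizes h_i = 2, 3; slopes of the chords Δ_i = (y_(i+1) - y_i)/h_i = 1, -5/3.
  2·m_0 + 10·m_1 + 3·m_2 = 6(Δ_1 - Δ_0) = -16
Natural end conditions: m_0 = m_2 = 0.
Solving the tridiagonal system: m_0 = 0, m_1 = -8/5, m_2 = 0.
On [0, 2], S'(x) = b_0 + 2c_0·x + 3d_0·x² with b_0 = Δ_0 - h_0(2m_0 + m_1)/6 = 23/15, c_0 = m_0/2 = 0, d_0 = (m_1 - m_0)/(6h_0) = -2/15. So S'(0) = 23/15.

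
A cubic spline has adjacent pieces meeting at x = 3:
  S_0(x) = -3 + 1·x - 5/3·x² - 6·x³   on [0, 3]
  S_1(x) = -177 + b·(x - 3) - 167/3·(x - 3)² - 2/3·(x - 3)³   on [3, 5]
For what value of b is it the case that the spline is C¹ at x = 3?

S_0'(x) = 1 - 10/3·x - 18·x², so S_0'(3) = -171. On the right, S_1'(3) = b, so b = -171.

-171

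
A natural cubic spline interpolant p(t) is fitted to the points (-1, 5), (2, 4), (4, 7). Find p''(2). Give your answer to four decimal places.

Put m_i = p'' at the i-th knot. Here h = (3, 2) and Δ = (-1/3, 3/2), so the interior equations h_(i-1)·m_(i-1) + 2(h_(i-1)+h_i)·m_i + h_i·m_(i+1) = 6(Δ_i − Δ_(i-1)) read
  3·m_0 + 10·m_1 + 2·m_2 = 6(Δ_1 - Δ_0) = 11
Natural end conditions: m_0 = m_2 = 0.
Solving: m_0 = 0, m_1 = 11/10, m_2 = 0.

1.1000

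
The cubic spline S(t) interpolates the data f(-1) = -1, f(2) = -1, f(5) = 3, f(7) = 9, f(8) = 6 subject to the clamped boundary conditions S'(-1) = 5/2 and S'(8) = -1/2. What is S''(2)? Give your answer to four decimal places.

With σ_i denoting the second derivative at x_i, h_i = 3, 3, 2, 1, and Δ_i = (y_(i+1) − y_i)/h_i = 0, 4/3, 3, -3:
  3·σ_0 + 12·σ_1 + 3·σ_2 = 6(Δ_1 - Δ_0) = 8
  3·σ_1 + 10·σ_2 + 2·σ_3 = 6(Δ_2 - Δ_1) = 10
  2·σ_2 + 6·σ_3 + 1·σ_4 = 6(Δ_3 - Δ_2) = -36
Clamped end conditions give two more equations: 2h_0·σ_0 + h_0·σ_1 = 6(Δ_0 - S'(-1)) = -15 and h_3·σ_3 + 2h_3·σ_4 = 6(S'(8) - Δ_3) = 15.
Hence σ_0 = -23/8, σ_1 = 3/4, σ_2 = 61/24, σ_3 = -53/6, σ_4 = 143/12.

0.7500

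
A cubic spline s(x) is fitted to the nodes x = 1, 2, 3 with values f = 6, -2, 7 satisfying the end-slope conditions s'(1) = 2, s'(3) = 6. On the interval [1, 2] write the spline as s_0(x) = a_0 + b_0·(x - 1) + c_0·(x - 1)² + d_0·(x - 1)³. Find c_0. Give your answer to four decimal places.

Write M_i for s''(x_i). With h_i = 1, 1 and divided differences Δ_i = -8, 9, the continuity of s' gives the tridiagonal system
  1·M_0 + 4·M_1 + 1·M_2 = 6(Δ_1 - Δ_0) = 102
Clamped end conditions give two more equations: 2h_0·M_0 + h_0·M_1 = 6(Δ_0 - s'(1)) = -60 and h_1·M_1 + 2h_1·M_2 = 6(s'(3) - Δ_1) = -18.
Hence M_0 = -107/2, M_1 = 47, M_2 = -65/2.
On [1, 2], with s_0(x) = a_0 + b_0·(x - 1) + c_0·(x - 1)² + d_0·(x - 1)³: c_0 = M_0/2 = -107/4, d_0 = (M_1 - M_0)/(6h_0) = 67/4, b_0 = Δ_0 - h_0(2M_0 + M_1)/6 = 2.

-26.7500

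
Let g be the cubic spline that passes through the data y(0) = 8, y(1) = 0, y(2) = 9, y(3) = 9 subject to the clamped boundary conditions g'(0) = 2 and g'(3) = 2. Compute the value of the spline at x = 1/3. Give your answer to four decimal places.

6.3259

Let σ_i = g''(x_i). Step sizes h_i = 1, 1, 1; slopes of the chords Δ_i = (y_(i+1) - y_i)/h_i = -8, 9, 0.
  1·σ_0 + 4·σ_1 + 1·σ_2 = 6(Δ_1 - Δ_0) = 102
  1·σ_1 + 4·σ_2 + 1·σ_3 = 6(Δ_2 - Δ_1) = -54
Clamped end conditions give two more equations: 2h_0·σ_0 + h_0·σ_1 = 6(Δ_0 - g'(0)) = -60 and h_2·σ_2 + 2h_2·σ_3 = 6(g'(3) - Δ_2) = 12.
Hence σ_0 = -266/5, σ_1 = 232/5, σ_2 = -152/5, σ_3 = 106/5.
On [0, 1], g(x) = 8 + 2·x - 133/5·x² + 83/5·x³.
With x = 1/3: g(1/3) = 854/135.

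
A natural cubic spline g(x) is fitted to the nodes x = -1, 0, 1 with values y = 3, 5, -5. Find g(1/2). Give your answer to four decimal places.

1.1250

Let M_i = g''(x_i). Step sizes h_i = 1, 1; slopes of the chords Δ_i = (y_(i+1) - y_i)/h_i = 2, -10.
  1·M_0 + 4·M_1 + 1·M_2 = 6(Δ_1 - Δ_0) = -72
Natural end conditions: M_0 = M_2 = 0.
Solving the tridiagonal system: M_0 = 0, M_1 = -18, M_2 = 0.
On [0, 1], g(x) = 5 - 4·x - 9·x² + 3·x³.
With x = 1/2: g(1/2) = 9/8.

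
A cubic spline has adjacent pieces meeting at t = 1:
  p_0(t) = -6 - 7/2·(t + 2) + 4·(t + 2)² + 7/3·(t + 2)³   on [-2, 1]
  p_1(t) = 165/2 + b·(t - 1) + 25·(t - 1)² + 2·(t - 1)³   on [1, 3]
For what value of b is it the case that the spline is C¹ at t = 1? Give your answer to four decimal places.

p_0'(t) = -7/2 + 8·(t + 2) + 7·(t + 2)², so p_0'(1) = 167/2. On the right, p_1'(1) = b, so b = 167/2.

83.5000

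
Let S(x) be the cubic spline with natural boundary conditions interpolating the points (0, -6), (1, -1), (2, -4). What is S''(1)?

-12

With M_i denoting the second derivative at x_i, h_i = 1, 1, and Δ_i = (y_(i+1) − y_i)/h_i = 5, -3:
  1·M_0 + 4·M_1 + 1·M_2 = 6(Δ_1 - Δ_0) = -48
Natural end conditions: M_0 = M_2 = 0.
Forward elimination and back-substitution give M_0 = 0, M_1 = -12, M_2 = 0.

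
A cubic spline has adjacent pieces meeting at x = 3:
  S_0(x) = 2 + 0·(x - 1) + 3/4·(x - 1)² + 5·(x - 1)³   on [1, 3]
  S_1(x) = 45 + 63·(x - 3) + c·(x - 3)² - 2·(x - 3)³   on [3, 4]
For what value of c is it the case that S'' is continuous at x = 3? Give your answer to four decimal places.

30.7500

S_0''(x) = 3/2 + 30·(x - 1), so S_0''(3) = 123/2. On the right, S_1''(3) = 2c, so c = 123/4.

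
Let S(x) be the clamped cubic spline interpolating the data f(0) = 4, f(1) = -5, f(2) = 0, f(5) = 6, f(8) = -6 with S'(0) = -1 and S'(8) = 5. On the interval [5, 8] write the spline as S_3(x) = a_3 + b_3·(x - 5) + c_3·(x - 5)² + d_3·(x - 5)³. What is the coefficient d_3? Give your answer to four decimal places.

0.8929

Let M_i = S''(x_i). Step sizes h_i = 1, 1, 3, 3; slopes of the chords Δ_i = (y_(i+1) - y_i)/h_i = -9, 5, 2, -4.
  1·M_0 + 4·M_1 + 1·M_2 = 6(Δ_1 - Δ_0) = 84
  1·M_1 + 8·M_2 + 3·M_3 = 6(Δ_2 - Δ_1) = -18
  3·M_2 + 12·M_3 + 3·M_4 = 6(Δ_3 - Δ_2) = -36
Clamped end conditions give two more equations: 2h_0·M_0 + h_0·M_1 = 6(Δ_0 - S'(0)) = -48 and h_3·M_3 + 2h_3·M_4 = 6(S'(8) - Δ_3) = 54.
Solving the tridiagonal system: M_0 = -561/14, M_1 = 225/7, M_2 = -9/2, M_3 = -33/7, M_4 = 159/14.
On [5, 8], with S_3(x) = a_3 + b_3·(x - 5) + c_3·(x - 5)² + d_3·(x - 5)³: c_3 = M_3/2 = -33/14, d_3 = (M_4 - M_3)/(6h_3) = 25/28, b_3 = Δ_3 - h_3(2M_3 + M_4)/6 = -139/28.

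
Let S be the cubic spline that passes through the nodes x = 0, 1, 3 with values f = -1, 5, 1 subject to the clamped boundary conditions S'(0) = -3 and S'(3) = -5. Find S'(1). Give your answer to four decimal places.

6.8333

Let M_i = S''(x_i). Step sizes h_i = 1, 2; slopes of the chords Δ_i = (y_(i+1) - y_i)/h_i = 6, -2.
  1·M_0 + 6·M_1 + 2·M_2 = 6(Δ_1 - Δ_0) = -48
Clamped end conditions give two more equations: 2h_0·M_0 + h_0·M_1 = 6(Δ_0 - S'(0)) = 54 and h_1·M_1 + 2h_1·M_2 = 6(S'(3) - Δ_1) = -18.
Forward elimination and back-substitution give M_0 = 103/3, M_1 = -44/3, M_2 = 17/6.
On [1, 3], S'(x) = b_1 + 2c_1·(x - 1) + 3d_1·(x - 1)² with b_1 = Δ_1 - h_1(2M_1 + M_2)/6 = 41/6, c_1 = M_1/2 = -22/3, d_1 = (M_2 - M_1)/(6h_1) = 35/24. So S'(1) = 41/6.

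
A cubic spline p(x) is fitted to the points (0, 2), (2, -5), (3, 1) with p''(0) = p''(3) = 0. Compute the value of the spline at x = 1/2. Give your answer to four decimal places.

Write M_i for p''(x_i). With h_i = 2, 1 and divided differences Δ_i = -7/2, 6, the continuity of p' gives the tridiagonal system
  2·M_0 + 6·M_1 + 1·M_2 = 6(Δ_1 - Δ_0) = 57
Natural end conditions: M_0 = M_2 = 0.
Solving the tridiagonal system: M_0 = 0, M_1 = 19/2, M_2 = 0.
On [0, 2], p(x) = 2 - 20/3·x + 0·x² + 19/24·x³.
With x = 1/2: p(1/2) = -79/64.

-1.2344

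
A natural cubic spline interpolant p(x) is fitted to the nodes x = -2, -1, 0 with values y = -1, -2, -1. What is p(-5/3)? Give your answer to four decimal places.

-1.4815

Put M_i = p'' at the i-th knot. Here h = (1, 1) and Δ = (-1, 1), so the interior equations h_(i-1)·M_(i-1) + 2(h_(i-1)+h_i)·M_i + h_i·M_(i+1) = 6(Δ_i − Δ_(i-1)) read
  1·M_0 + 4·M_1 + 1·M_2 = 6(Δ_1 - Δ_0) = 12
Natural end conditions: M_0 = M_2 = 0.
Forward elimination and back-substitution give M_0 = 0, M_1 = 3, M_2 = 0.
On [-2, -1], p(x) = -1 - 3/2·(x + 2) + 0·(x + 2)² + 1/2·(x + 2)³.
With (x + 2) = 1/3: p(-5/3) = -40/27.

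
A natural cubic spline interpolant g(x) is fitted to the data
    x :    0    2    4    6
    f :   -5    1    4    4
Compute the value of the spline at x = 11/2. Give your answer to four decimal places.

4.1406

With σ_i denoting the second derivative at x_i, h_i = 2, 2, 2, and Δ_i = (y_(i+1) − y_i)/h_i = 3, 3/2, 0:
  2·σ_0 + 8·σ_1 + 2·σ_2 = 6(Δ_1 - Δ_0) = -9
  2·σ_1 + 8·σ_2 + 2·σ_3 = 6(Δ_2 - Δ_1) = -9
Natural end conditions: σ_0 = σ_3 = 0.
Solving the tridiagonal system: σ_0 = 0, σ_1 = -9/10, σ_2 = -9/10, σ_3 = 0.
On [4, 6], g(x) = 4 + 3/5·(x - 4) - 9/20·(x - 4)² + 3/40·(x - 4)³.
With (x - 4) = 3/2: g(11/2) = 265/64.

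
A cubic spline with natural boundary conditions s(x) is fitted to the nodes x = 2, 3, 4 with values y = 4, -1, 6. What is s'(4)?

With M_i denoting the second derivative at x_i, h_i = 1, 1, and Δ_i = (y_(i+1) − y_i)/h_i = -5, 7:
  1·M_0 + 4·M_1 + 1·M_2 = 6(Δ_1 - Δ_0) = 72
Natural end conditions: M_0 = M_2 = 0.
Solving the tridiagonal system: M_0 = 0, M_1 = 18, M_2 = 0.
On [3, 4], s'(x) = b_1 + 2c_1·(x - 3) + 3d_1·(x - 3)² with b_1 = Δ_1 - h_1(2M_1 + M_2)/6 = 1, c_1 = M_1/2 = 9, d_1 = (M_2 - M_1)/(6h_1) = -3. So s'(4) = 10.

10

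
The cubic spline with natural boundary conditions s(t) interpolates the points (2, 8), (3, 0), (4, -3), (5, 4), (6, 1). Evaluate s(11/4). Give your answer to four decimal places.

1.8535

With M_i denoting the second derivative at x_i, h_i = 1, 1, 1, 1, and Δ_i = (y_(i+1) − y_i)/h_i = -8, -3, 7, -3:
  1·M_0 + 4·M_1 + 1·M_2 = 6(Δ_1 - Δ_0) = 30
  1·M_1 + 4·M_2 + 1·M_3 = 6(Δ_2 - Δ_1) = 60
  1·M_2 + 4·M_3 + 1·M_4 = 6(Δ_3 - Δ_2) = -60
Natural end conditions: M_0 = M_4 = 0.
Solving the tridiagonal system: M_0 = 0, M_1 = 75/28, M_2 = 135/7, M_3 = -555/28, M_4 = 0.
On [2, 3], s(t) = 8 - 473/56·(t - 2) + 0·(t - 2)² + 25/56·(t - 2)³.
With (t - 2) = 3/4: s(11/4) = 949/512.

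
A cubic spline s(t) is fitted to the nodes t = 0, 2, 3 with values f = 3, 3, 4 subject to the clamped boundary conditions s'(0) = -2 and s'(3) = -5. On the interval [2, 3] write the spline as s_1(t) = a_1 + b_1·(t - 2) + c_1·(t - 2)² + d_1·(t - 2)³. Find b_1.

Write m_i for s''(x_i). With h_i = 2, 1 and divided differences Δ_i = 0, 1, the continuity of s' gives the tridiagonal system
  2·m_0 + 6·m_1 + 1·m_2 = 6(Δ_1 - Δ_0) = 6
Clamped end conditions give two more equations: 2h_0·m_0 + h_0·m_1 = 6(Δ_0 - s'(0)) = 12 and h_1·m_1 + 2h_1·m_2 = 6(s'(3) - Δ_1) = -36.
Solving the tridiagonal system: m_0 = 1, m_1 = 4, m_2 = -20.
On [2, 3], with s_1(t) = a_1 + b_1·(t - 2) + c_1·(t - 2)² + d_1·(t - 2)³: c_1 = m_1/2 = 2, d_1 = (m_2 - m_1)/(6h_1) = -4, b_1 = Δ_1 - h_1(2m_1 + m_2)/6 = 3.

3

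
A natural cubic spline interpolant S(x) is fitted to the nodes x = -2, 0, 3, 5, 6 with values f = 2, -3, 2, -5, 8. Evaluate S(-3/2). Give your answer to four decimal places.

-0.0380

Let m_i = S''(x_i). Step sizes h_i = 2, 3, 2, 1; slopes of the chords Δ_i = (y_(i+1) - y_i)/h_i = -5/2, 5/3, -7/2, 13.
  2·m_0 + 10·m_1 + 3·m_2 = 6(Δ_1 - Δ_0) = 25
  3·m_1 + 10·m_2 + 2·m_3 = 6(Δ_2 - Δ_1) = -31
  2·m_2 + 6·m_3 + 1·m_4 = 6(Δ_3 - Δ_2) = 99
Natural end conditions: m_0 = m_4 = 0.
Hence m_0 = 0, m_1 = 116/23, m_2 = -195/23, m_3 = 889/46, m_4 = 0.
On [-2, 0], S(x) = 2 - 577/138·(x + 2) + 0·(x + 2)² + 29/69·(x + 2)³.
With (x + 2) = 1/2: S(-3/2) = -7/184.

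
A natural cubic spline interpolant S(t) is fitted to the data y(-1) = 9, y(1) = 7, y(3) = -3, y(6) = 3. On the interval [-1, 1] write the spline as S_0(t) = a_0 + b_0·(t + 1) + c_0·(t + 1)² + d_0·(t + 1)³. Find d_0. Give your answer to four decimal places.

-0.3553

Write σ_i for S''(x_i). With h_i = 2, 2, 3 and divided differences Δ_i = -1, -5, 2, the continuity of S' gives the tridiagonal system
  2·σ_0 + 8·σ_1 + 2·σ_2 = 6(Δ_1 - Δ_0) = -24
  2·σ_1 + 10·σ_2 + 3·σ_3 = 6(Δ_2 - Δ_1) = 42
Natural end conditions: σ_0 = σ_3 = 0.
Hence σ_0 = 0, σ_1 = -81/19, σ_2 = 96/19, σ_3 = 0.
On [-1, 1], with S_0(t) = a_0 + b_0·(t + 1) + c_0·(t + 1)² + d_0·(t + 1)³: c_0 = σ_0/2 = 0, d_0 = (σ_1 - σ_0)/(6h_0) = -27/76, b_0 = Δ_0 - h_0(2σ_0 + σ_1)/6 = 8/19.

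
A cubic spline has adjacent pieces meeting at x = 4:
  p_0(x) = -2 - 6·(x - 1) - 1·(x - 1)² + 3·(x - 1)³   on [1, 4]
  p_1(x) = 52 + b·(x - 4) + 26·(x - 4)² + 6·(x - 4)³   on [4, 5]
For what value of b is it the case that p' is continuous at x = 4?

p_0'(x) = -6 - 2·(x - 1) + 9·(x - 1)², so p_0'(4) = 69. On the right, p_1'(4) = b, so b = 69.

69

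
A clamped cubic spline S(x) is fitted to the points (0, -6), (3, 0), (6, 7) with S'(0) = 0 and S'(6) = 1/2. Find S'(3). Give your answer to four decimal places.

3.1250

With m_i denoting the second derivative at x_i, h_i = 3, 3, and Δ_i = (y_(i+1) − y_i)/h_i = 2, 7/3:
  3·m_0 + 12·m_1 + 3·m_2 = 6(Δ_1 - Δ_0) = 2
Clamped end conditions give two more equations: 2h_0·m_0 + h_0·m_1 = 6(Δ_0 - S'(0)) = 12 and h_1·m_1 + 2h_1·m_2 = 6(S'(6) - Δ_1) = -11.
Solving: m_0 = 23/12, m_1 = 1/6, m_2 = -23/12.
On [3, 6], S'(x) = b_1 + 2c_1·(x - 3) + 3d_1·(x - 3)² with b_1 = Δ_1 - h_1(2m_1 + m_2)/6 = 25/8, c_1 = m_1/2 = 1/12, d_1 = (m_2 - m_1)/(6h_1) = -25/216. So S'(3) = 25/8.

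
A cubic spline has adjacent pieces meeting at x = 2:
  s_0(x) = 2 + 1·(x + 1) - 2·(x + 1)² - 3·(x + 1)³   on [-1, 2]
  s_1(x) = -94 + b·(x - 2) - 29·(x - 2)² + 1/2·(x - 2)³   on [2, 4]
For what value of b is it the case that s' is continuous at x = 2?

s_0'(x) = 1 - 4·(x + 1) - 9·(x + 1)², so s_0'(2) = -92. On the right, s_1'(2) = b, so b = -92.

-92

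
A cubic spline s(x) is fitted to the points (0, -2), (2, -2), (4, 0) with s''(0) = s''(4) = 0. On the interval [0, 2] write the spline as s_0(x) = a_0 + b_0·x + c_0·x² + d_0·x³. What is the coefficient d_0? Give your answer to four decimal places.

0.0625

Write M_i for s''(x_i). With h_i = 2, 2 and divided differences Δ_i = 0, 1, the continuity of s' gives the tridiagonal system
  2·M_0 + 8·M_1 + 2·M_2 = 6(Δ_1 - Δ_0) = 6
Natural end conditions: M_0 = M_2 = 0.
Hence M_0 = 0, M_1 = 3/4, M_2 = 0.
On [0, 2], with s_0(x) = a_0 + b_0·x + c_0·x² + d_0·x³: c_0 = M_0/2 = 0, d_0 = (M_1 - M_0)/(6h_0) = 1/16, b_0 = Δ_0 - h_0(2M_0 + M_1)/6 = -1/4.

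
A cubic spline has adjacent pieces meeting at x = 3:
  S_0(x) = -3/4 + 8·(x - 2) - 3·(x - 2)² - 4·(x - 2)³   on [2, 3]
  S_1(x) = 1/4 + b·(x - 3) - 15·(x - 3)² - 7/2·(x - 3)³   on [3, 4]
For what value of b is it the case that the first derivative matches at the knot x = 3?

S_0'(x) = 8 - 6·(x - 2) - 12·(x - 2)², so S_0'(3) = -10. On the right, S_1'(3) = b, so b = -10.

-10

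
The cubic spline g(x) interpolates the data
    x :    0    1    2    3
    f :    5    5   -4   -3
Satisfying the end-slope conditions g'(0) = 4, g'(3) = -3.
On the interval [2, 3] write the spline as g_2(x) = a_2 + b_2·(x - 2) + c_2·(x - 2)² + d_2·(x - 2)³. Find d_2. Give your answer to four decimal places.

Let M_i = g''(x_i). Step sizes h_i = 1, 1, 1; slopes of the chords Δ_i = (y_(i+1) - y_i)/h_i = 0, -9, 1.
  1·M_0 + 4·M_1 + 1·M_2 = 6(Δ_1 - Δ_0) = -54
  1·M_1 + 4·M_2 + 1·M_3 = 6(Δ_2 - Δ_1) = 60
Clamped end conditions give two more equations: 2h_0·M_0 + h_0·M_1 = 6(Δ_0 - g'(0)) = -24 and h_2·M_2 + 2h_2·M_3 = 6(g'(3) - Δ_2) = -24.
Hence M_0 = -34/15, M_1 = -292/15, M_2 = 392/15, M_3 = -376/15.
On [2, 3], with g_2(x) = a_2 + b_2·(x - 2) + c_2·(x - 2)² + d_2·(x - 2)³: c_2 = M_2/2 = 196/15, d_2 = (M_3 - M_2)/(6h_2) = -128/15, b_2 = Δ_2 - h_2(2M_2 + M_3)/6 = -53/15.

-8.5333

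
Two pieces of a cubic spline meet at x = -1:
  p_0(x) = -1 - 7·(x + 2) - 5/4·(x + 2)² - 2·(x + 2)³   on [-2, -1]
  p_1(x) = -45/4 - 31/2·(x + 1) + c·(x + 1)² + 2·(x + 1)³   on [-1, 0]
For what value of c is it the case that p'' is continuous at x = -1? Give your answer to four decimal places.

p_0''(x) = -5/2 - 12·(x + 2), so p_0''(-1) = -29/2. On the right, p_1''(-1) = 2c, so c = -29/4.

-7.2500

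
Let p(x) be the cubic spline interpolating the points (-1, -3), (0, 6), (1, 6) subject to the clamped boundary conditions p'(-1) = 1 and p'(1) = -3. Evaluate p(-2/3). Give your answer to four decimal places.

With M_i denoting the second derivative at x_i, h_i = 1, 1, and Δ_i = (y_(i+1) − y_i)/h_i = 9, 0:
  1·M_0 + 4·M_1 + 1·M_2 = 6(Δ_1 - Δ_0) = -54
Clamped end conditions give two more equations: 2h_0·M_0 + h_0·M_1 = 6(Δ_0 - p'(-1)) = 48 and h_1·M_1 + 2h_1·M_2 = 6(p'(1) - Δ_1) = -18.
Solving the tridiagonal system: M_0 = 71/2, M_1 = -23, M_2 = 5/2.
On [-1, 0], p(x) = -3 + 1·(x + 1) + 71/4·(x + 1)² - 39/4·(x + 1)³.
With (x + 1) = 1/3: p(-2/3) = -19/18.

-1.0556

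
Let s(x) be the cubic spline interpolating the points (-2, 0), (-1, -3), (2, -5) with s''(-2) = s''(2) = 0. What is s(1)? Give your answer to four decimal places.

-5.1111

Write M_i for s''(x_i). With h_i = 1, 3 and divided differences Δ_i = -3, -2/3, the continuity of s' gives the tridiagonal system
  1·M_0 + 8·M_1 + 3·M_2 = 6(Δ_1 - Δ_0) = 14
Natural end conditions: M_0 = M_2 = 0.
Solving: M_0 = 0, M_1 = 7/4, M_2 = 0.
On [-1, 2], s(x) = -3 - 29/12·(x + 1) + 7/8·(x + 1)² - 7/72·(x + 1)³.
With (x + 1) = 2: s(1) = -46/9.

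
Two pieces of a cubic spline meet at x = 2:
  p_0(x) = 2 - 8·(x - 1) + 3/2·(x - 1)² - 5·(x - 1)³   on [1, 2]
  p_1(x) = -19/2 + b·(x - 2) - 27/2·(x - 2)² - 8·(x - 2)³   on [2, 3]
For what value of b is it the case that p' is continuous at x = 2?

p_0'(x) = -8 + 3·(x - 1) - 15·(x - 1)², so p_0'(2) = -20. On the right, p_1'(2) = b, so b = -20.

-20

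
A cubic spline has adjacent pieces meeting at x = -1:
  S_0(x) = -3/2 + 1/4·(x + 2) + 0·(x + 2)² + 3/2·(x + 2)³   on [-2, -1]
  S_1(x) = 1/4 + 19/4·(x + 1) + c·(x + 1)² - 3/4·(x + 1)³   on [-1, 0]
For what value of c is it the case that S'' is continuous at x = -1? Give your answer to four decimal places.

4.5000

S_0''(x) = 0 + 9·(x + 2), so S_0''(-1) = 9. On the right, S_1''(-1) = 2c, so c = 9/2.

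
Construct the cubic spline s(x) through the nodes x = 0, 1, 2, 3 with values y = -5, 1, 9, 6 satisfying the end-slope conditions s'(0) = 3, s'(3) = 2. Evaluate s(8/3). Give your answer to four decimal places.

6.5457

Let m_i = s''(x_i). Step sizes h_i = 1, 1, 1; slopes of the chords Δ_i = (y_(i+1) - y_i)/h_i = 6, 8, -3.
  1·m_0 + 4·m_1 + 1·m_2 = 6(Δ_1 - Δ_0) = 12
  1·m_1 + 4·m_2 + 1·m_3 = 6(Δ_2 - Δ_1) = -66
Clamped end conditions give two more equations: 2h_0·m_0 + h_0·m_1 = 6(Δ_0 - s'(0)) = 18 and h_2·m_2 + 2h_2·m_3 = 6(s'(3) - Δ_2) = 30.
Solving the tridiagonal system: m_0 = 74/15, m_1 = 122/15, m_2 = -382/15, m_3 = 416/15.
On [2, 3], s(x) = 9 + 13/15·(x - 2) - 191/15·(x - 2)² + 133/15·(x - 2)³.
With (x - 2) = 2/3: s(8/3) = 2651/405.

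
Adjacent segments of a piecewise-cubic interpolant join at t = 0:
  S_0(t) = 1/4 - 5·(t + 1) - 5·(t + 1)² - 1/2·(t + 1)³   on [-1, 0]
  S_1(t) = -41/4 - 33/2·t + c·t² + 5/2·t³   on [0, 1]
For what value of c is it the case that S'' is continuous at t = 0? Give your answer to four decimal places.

-6.5000

S_0''(t) = -10 - 3·(t + 1), so S_0''(0) = -13. On the right, S_1''(0) = 2c, so c = -13/2.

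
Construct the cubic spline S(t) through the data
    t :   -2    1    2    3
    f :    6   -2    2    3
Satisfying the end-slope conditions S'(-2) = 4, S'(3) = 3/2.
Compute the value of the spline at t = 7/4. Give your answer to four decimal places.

Write m_i for S''(x_i). With h_i = 3, 1, 1 and divided differences Δ_i = -8/3, 4, 1, the continuity of S' gives the tridiagonal system
  3·m_0 + 8·m_1 + 1·m_2 = 6(Δ_1 - Δ_0) = 40
  1·m_1 + 4·m_2 + 1·m_3 = 6(Δ_2 - Δ_1) = -18
Clamped end conditions give two more equations: 2h_0·m_0 + h_0·m_1 = 6(Δ_0 - S'(-2)) = -40 and h_2·m_2 + 2h_2·m_3 = 6(S'(3) - Δ_2) = 3.
Forward elimination and back-substitution give m_0 = -1039/87, m_1 = 306/29, m_2 = -249/29, m_3 = 168/29.
On [1, 2], S(t) = -2 + 111/58·(t - 1) + 153/29·(t - 1)² - 185/58·(t - 1)³.
With (t - 1) = 3/4: S(7/4) = 3925/3712.

1.0574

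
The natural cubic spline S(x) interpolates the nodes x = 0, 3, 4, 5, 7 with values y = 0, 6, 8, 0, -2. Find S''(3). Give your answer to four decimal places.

Put M_i = S'' at the i-th knot. Here h = (3, 1, 1, 2) and Δ = (2, 2, -8, -1), so the interior equations h_(i-1)·M_(i-1) + 2(h_(i-1)+h_i)·M_i + h_i·M_(i+1) = 6(Δ_i − Δ_(i-1)) read
  3·M_0 + 8·M_1 + 1·M_2 = 6(Δ_1 - Δ_0) = 0
  1·M_1 + 4·M_2 + 1·M_3 = 6(Δ_2 - Δ_1) = -60
  1·M_2 + 6·M_3 + 2·M_4 = 6(Δ_3 - Δ_2) = 42
Natural end conditions: M_0 = M_4 = 0.
Forward elimination and back-substitution give M_0 = 0, M_1 = 201/89, M_2 = -1608/89, M_3 = 891/89, M_4 = 0.

2.2584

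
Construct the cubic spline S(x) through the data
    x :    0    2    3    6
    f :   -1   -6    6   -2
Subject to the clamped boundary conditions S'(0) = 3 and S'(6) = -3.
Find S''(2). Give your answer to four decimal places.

Put m_i = S'' at the i-th knot. Here h = (2, 1, 3) and Δ = (-5/2, 12, -8/3), so the interior equations h_(i-1)·m_(i-1) + 2(h_(i-1)+h_i)·m_i + h_i·m_(i+1) = 6(Δ_i − Δ_(i-1)) read
  2·m_0 + 6·m_1 + 1·m_2 = 6(Δ_1 - Δ_0) = 87
  1·m_1 + 8·m_2 + 3·m_3 = 6(Δ_2 - Δ_1) = -88
Clamped end conditions give two more equations: 2h_0·m_0 + h_0·m_1 = 6(Δ_0 - S'(0)) = -33 and h_2·m_2 + 2h_2·m_3 = 6(S'(6) - Δ_2) = -2.
Solving the tridiagonal system: m_0 = -853/42, m_1 = 1013/42, m_2 = -359/21, m_3 = 115/14.

24.1190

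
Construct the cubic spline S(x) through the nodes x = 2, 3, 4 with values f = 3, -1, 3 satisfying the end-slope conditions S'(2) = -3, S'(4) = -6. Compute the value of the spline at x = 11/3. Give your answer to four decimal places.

3.0185

Write m_i for S''(x_i). With h_i = 1, 1 and divided differences Δ_i = -4, 4, the continuity of S' gives the tridiagonal system
  1·m_0 + 4·m_1 + 1·m_2 = 6(Δ_1 - Δ_0) = 48
Clamped end conditions give two more equations: 2h_0·m_0 + h_0·m_1 = 6(Δ_0 - S'(2)) = -6 and h_1·m_1 + 2h_1·m_2 = 6(S'(4) - Δ_1) = -60.
Solving the tridiagonal system: m_0 = -33/2, m_1 = 27, m_2 = -87/2.
On [3, 4], S(x) = -1 + 9/4·(x - 3) + 27/2·(x - 3)² - 47/4·(x - 3)³.
With (x - 3) = 2/3: S(11/3) = 163/54.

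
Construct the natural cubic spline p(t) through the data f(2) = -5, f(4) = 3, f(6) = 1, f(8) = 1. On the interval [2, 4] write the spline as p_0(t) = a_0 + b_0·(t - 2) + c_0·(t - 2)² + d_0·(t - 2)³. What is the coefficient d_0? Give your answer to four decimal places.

Write M_i for p''(x_i). With h_i = 2, 2, 2 and divided differences Δ_i = 4, -1, 0, the continuity of p' gives the tridiagonal system
  2·M_0 + 8·M_1 + 2·M_2 = 6(Δ_1 - Δ_0) = -30
  2·M_1 + 8·M_2 + 2·M_3 = 6(Δ_2 - Δ_1) = 6
Natural end conditions: M_0 = M_3 = 0.
Solving the tridiagonal system: M_0 = 0, M_1 = -21/5, M_2 = 9/5, M_3 = 0.
On [2, 4], with p_0(t) = a_0 + b_0·(t - 2) + c_0·(t - 2)² + d_0·(t - 2)³: c_0 = M_0/2 = 0, d_0 = (M_1 - M_0)/(6h_0) = -7/20, b_0 = Δ_0 - h_0(2M_0 + M_1)/6 = 27/5.

-0.3500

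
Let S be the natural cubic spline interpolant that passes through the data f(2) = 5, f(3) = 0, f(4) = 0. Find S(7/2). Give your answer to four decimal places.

Let m_i = S''(x_i). Step sizes h_i = 1, 1; slopes of the chords Δ_i = (y_(i+1) - y_i)/h_i = -5, 0.
  1·m_0 + 4·m_1 + 1·m_2 = 6(Δ_1 - Δ_0) = 30
Natural end conditions: m_0 = m_2 = 0.
Solving the tridiagonal system: m_0 = 0, m_1 = 15/2, m_2 = 0.
On [3, 4], S(x) = 0 - 5/2·(x - 3) + 15/4·(x - 3)² - 5/4·(x - 3)³.
With (x - 3) = 1/2: S(7/2) = -15/32.

-0.4688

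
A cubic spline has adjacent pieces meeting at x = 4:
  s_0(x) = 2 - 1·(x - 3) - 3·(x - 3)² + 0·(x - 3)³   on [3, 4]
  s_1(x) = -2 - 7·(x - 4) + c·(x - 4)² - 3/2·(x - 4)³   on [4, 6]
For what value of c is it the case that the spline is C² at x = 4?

s_0''(x) = -6 + 0·(x - 3), so s_0''(4) = -6. On the right, s_1''(4) = 2c, so c = -3.

-3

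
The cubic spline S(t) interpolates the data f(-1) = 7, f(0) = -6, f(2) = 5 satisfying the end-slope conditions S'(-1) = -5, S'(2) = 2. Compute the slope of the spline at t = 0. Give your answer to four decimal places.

-8.9167

Write M_i for S''(x_i). With h_i = 1, 2 and divided differences Δ_i = -13, 11/2, the continuity of S' gives the tridiagonal system
  1·M_0 + 6·M_1 + 2·M_2 = 6(Δ_1 - Δ_0) = 111
Clamped end conditions give two more equations: 2h_0·M_0 + h_0·M_1 = 6(Δ_0 - S'(-1)) = -48 and h_1·M_1 + 2h_1·M_2 = 6(S'(2) - Δ_1) = -21.
Hence M_0 = -241/6, M_1 = 97/3, M_2 = -257/12.
On [0, 2], S'(t) = b_1 + 2c_1·t + 3d_1·t² with b_1 = Δ_1 - h_1(2M_1 + M_2)/6 = -107/12, c_1 = M_1/2 = 97/6, d_1 = (M_2 - M_1)/(6h_1) = -215/48. So S'(0) = -107/12.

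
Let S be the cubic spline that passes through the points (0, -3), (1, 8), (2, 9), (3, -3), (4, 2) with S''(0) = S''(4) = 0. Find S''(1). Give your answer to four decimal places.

-8.6786

Put σ_i = S'' at the i-th knot. Here h = (1, 1, 1, 1) and Δ = (11, 1, -12, 5), so the interior equations h_(i-1)·σ_(i-1) + 2(h_(i-1)+h_i)·σ_i + h_i·σ_(i+1) = 6(Δ_i − Δ_(i-1)) read
  1·σ_0 + 4·σ_1 + 1·σ_2 = 6(Δ_1 - Δ_0) = -60
  1·σ_1 + 4·σ_2 + 1·σ_3 = 6(Δ_2 - Δ_1) = -78
  1·σ_2 + 4·σ_3 + 1·σ_4 = 6(Δ_3 - Δ_2) = 102
Natural end conditions: σ_0 = σ_4 = 0.
Solving: σ_0 = 0, σ_1 = -243/28, σ_2 = -177/7, σ_3 = 891/28, σ_4 = 0.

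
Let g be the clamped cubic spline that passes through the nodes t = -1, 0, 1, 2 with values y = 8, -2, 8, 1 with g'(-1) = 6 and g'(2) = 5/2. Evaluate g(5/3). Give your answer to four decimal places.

2.6025

Write M_i for g''(x_i). With h_i = 1, 1, 1 and divided differences Δ_i = -10, 10, -7, the continuity of g' gives the tridiagonal system
  1·M_0 + 4·M_1 + 1·M_2 = 6(Δ_1 - Δ_0) = 120
  1·M_1 + 4·M_2 + 1·M_3 = 6(Δ_2 - Δ_1) = -102
Clamped end conditions give two more equations: 2h_0·M_0 + h_0·M_1 = 6(Δ_0 - g'(-1)) = -96 and h_2·M_2 + 2h_2·M_3 = 6(g'(2) - Δ_2) = 57.
Hence M_0 = -1199/15, M_1 = 958/15, M_2 = -833/15, M_3 = 844/15.
On [1, 2], g(t) = 8 + 32/15·(t - 1) - 833/30·(t - 1)² + 559/30·(t - 1)³.
With (t - 1) = 2/3: g(5/3) = 1054/405.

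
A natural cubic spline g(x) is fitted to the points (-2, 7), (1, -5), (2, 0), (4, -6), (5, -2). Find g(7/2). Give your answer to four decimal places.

Put σ_i = g'' at the i-th knot. Here h = (3, 1, 2, 1) and Δ = (-4, 5, -3, 4), so the interior equations h_(i-1)·σ_(i-1) + 2(h_(i-1)+h_i)·σ_i + h_i·σ_(i+1) = 6(Δ_i − Δ_(i-1)) read
  3·σ_0 + 8·σ_1 + 1·σ_2 = 6(Δ_1 - Δ_0) = 54
  1·σ_1 + 6·σ_2 + 2·σ_3 = 6(Δ_2 - Δ_1) = -48
  2·σ_2 + 6·σ_3 + 1·σ_4 = 6(Δ_3 - Δ_2) = 42
Natural end conditions: σ_0 = σ_4 = 0.
Forward elimination and back-substitution give σ_0 = 0, σ_1 = 42/5, σ_2 = -66/5, σ_3 = 57/5, σ_4 = 0.
On [2, 4], g(x) = 0 + 2·(x - 2) - 33/5·(x - 2)² + 41/20·(x - 2)³.
With (x - 2) = 3/2: g(7/2) = -789/160.

-4.9313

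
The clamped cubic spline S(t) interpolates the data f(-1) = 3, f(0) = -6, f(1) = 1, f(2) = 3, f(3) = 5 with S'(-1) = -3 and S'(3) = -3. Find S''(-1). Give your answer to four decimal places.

-37.0714

Put M_i = S'' at the i-th knot. Here h = (1, 1, 1, 1) and Δ = (-9, 7, 2, 2), so the interior equations h_(i-1)·M_(i-1) + 2(h_(i-1)+h_i)·M_i + h_i·M_(i+1) = 6(Δ_i − Δ_(i-1)) read
  1·M_0 + 4·M_1 + 1·M_2 = 6(Δ_1 - Δ_0) = 96
  1·M_1 + 4·M_2 + 1·M_3 = 6(Δ_2 - Δ_1) = -30
  1·M_2 + 4·M_3 + 1·M_4 = 6(Δ_3 - Δ_2) = 0
Clamped end conditions give two more equations: 2h_0·M_0 + h_0·M_1 = 6(Δ_0 - S'(-1)) = -36 and h_3·M_3 + 2h_3·M_4 = 6(S'(3) - Δ_3) = -30.
Solving: M_0 = -519/14, M_1 = 267/7, M_2 = -39/2, M_3 = 69/7, M_4 = -279/14.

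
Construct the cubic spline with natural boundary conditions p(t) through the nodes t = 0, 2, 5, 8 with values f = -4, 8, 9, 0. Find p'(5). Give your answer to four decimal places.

-2.1171

Write m_i for p''(x_i). With h_i = 2, 3, 3 and divided differences Δ_i = 6, 1/3, -3, the continuity of p' gives the tridiagonal system
  2·m_0 + 10·m_1 + 3·m_2 = 6(Δ_1 - Δ_0) = -34
  3·m_1 + 12·m_2 + 3·m_3 = 6(Δ_2 - Δ_1) = -20
Natural end conditions: m_0 = m_3 = 0.
Solving: m_0 = 0, m_1 = -116/37, m_2 = -98/111, m_3 = 0.
On [5, 8], p'(t) = b_2 + 2c_2·(t - 5) + 3d_2·(t - 5)² with b_2 = Δ_2 - h_2(2m_2 + m_3)/6 = -235/111, c_2 = m_2/2 = -49/111, d_2 = (m_3 - m_2)/(6h_2) = 49/999. So p'(5) = -235/111.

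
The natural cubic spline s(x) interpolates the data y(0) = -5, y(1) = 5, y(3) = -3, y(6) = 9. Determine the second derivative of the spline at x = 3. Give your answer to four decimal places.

Write σ_i for s''(x_i). With h_i = 1, 2, 3 and divided differences Δ_i = 10, -4, 4, the continuity of s' gives the tridiagonal system
  1·σ_0 + 6·σ_1 + 2·σ_2 = 6(Δ_1 - Δ_0) = -84
  2·σ_1 + 10·σ_2 + 3·σ_3 = 6(Δ_2 - Δ_1) = 48
Natural end conditions: σ_0 = σ_3 = 0.
Solving the tridiagonal system: σ_0 = 0, σ_1 = -117/7, σ_2 = 57/7, σ_3 = 0.

8.1429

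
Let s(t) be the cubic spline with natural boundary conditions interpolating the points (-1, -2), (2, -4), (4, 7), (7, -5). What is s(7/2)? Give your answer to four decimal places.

4.9297

Put σ_i = s'' at the i-th knot. Here h = (3, 2, 3) and Δ = (-2/3, 11/2, -4), so the interior equations h_(i-1)·σ_(i-1) + 2(h_(i-1)+h_i)·σ_i + h_i·σ_(i+1) = 6(Δ_i − Δ_(i-1)) read
  3·σ_0 + 10·σ_1 + 2·σ_2 = 6(Δ_1 - Δ_0) = 37
  2·σ_1 + 10·σ_2 + 3·σ_3 = 6(Δ_2 - Δ_1) = -57
Natural end conditions: σ_0 = σ_3 = 0.
Solving: σ_0 = 0, σ_1 = 121/24, σ_2 = -161/24, σ_3 = 0.
On [2, 4], s(t) = -4 + 35/8·(t - 2) + 121/48·(t - 2)² - 47/48·(t - 2)³.
With (t - 2) = 3/2: s(7/2) = 631/128.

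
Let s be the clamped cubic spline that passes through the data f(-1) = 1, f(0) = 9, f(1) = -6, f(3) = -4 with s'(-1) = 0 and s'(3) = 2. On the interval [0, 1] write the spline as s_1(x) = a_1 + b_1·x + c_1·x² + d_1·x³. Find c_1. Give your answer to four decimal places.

With m_i denoting the second derivative at x_i, h_i = 1, 1, 2, and Δ_i = (y_(i+1) − y_i)/h_i = 8, -15, 1:
  1·m_0 + 4·m_1 + 1·m_2 = 6(Δ_1 - Δ_0) = -138
  1·m_1 + 6·m_2 + 2·m_3 = 6(Δ_2 - Δ_1) = 96
Clamped end conditions give two more equations: 2h_0·m_0 + h_0·m_1 = 6(Δ_0 - s'(-1)) = 48 and h_2·m_2 + 2h_2·m_3 = 6(s'(3) - Δ_2) = 6.
Forward elimination and back-substitution give m_0 = 565/11, m_1 = -602/11, m_2 = 325/11, m_3 = -146/11.
On [0, 1], with s_1(x) = a_1 + b_1·x + c_1·x² + d_1·x³: c_1 = m_1/2 = -301/11, d_1 = (m_2 - m_1)/(6h_1) = 309/22, b_1 = Δ_1 - h_1(2m_1 + m_2)/6 = -37/22.

-27.3636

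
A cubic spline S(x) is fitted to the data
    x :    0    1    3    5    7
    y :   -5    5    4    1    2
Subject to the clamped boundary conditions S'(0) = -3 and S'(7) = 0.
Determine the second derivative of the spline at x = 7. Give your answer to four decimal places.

-1.1337

Put M_i = S'' at the i-th knot. Here h = (1, 2, 2, 2) and Δ = (10, -1/2, -3/2, 1/2), so the interior equations h_(i-1)·M_(i-1) + 2(h_(i-1)+h_i)·M_i + h_i·M_(i+1) = 6(Δ_i − Δ_(i-1)) read
  1·M_0 + 6·M_1 + 2·M_2 = 6(Δ_1 - Δ_0) = -63
  2·M_1 + 8·M_2 + 2·M_3 = 6(Δ_2 - Δ_1) = -6
  2·M_2 + 8·M_3 + 2·M_4 = 6(Δ_3 - Δ_2) = 12
Clamped end conditions give two more equations: 2h_0·M_0 + h_0·M_1 = 6(Δ_0 - S'(0)) = 78 and h_3·M_3 + 2h_3·M_4 = 6(S'(7) - Δ_3) = -3.
Solving: M_0 = 4215/86, M_1 = -861/43, M_2 = 699/172, M_3 = 33/43, M_4 = -195/172.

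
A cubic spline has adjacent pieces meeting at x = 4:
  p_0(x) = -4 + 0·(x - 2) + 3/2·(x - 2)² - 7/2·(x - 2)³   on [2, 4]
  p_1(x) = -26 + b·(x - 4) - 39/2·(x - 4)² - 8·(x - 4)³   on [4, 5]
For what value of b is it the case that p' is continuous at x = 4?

p_0'(x) = 0 + 3·(x - 2) - 21/2·(x - 2)², so p_0'(4) = -36. On the right, p_1'(4) = b, so b = -36.

-36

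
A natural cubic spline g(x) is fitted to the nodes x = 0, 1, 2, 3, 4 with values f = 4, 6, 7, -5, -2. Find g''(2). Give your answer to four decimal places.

-28.2857

Let σ_i = g''(x_i). Step sizes h_i = 1, 1, 1, 1; slopes of the chords Δ_i = (y_(i+1) - y_i)/h_i = 2, 1, -12, 3.
  1·σ_0 + 4·σ_1 + 1·σ_2 = 6(Δ_1 - Δ_0) = -6
  1·σ_1 + 4·σ_2 + 1·σ_3 = 6(Δ_2 - Δ_1) = -78
  1·σ_2 + 4·σ_3 + 1·σ_4 = 6(Δ_3 - Δ_2) = 90
Natural end conditions: σ_0 = σ_4 = 0.
Solving: σ_0 = 0, σ_1 = 39/7, σ_2 = -198/7, σ_3 = 207/7, σ_4 = 0.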